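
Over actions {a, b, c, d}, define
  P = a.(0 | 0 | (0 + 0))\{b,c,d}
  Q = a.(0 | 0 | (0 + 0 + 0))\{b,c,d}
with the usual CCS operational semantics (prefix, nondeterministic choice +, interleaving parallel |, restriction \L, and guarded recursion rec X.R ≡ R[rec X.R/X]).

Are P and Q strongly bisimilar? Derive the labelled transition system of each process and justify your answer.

P's transition system — 2 states:
  s0 = a.(0 | 0 | (0 + 0))\{b,c,d} :: =a=> s1
  s1 = (0 | 0 | (0 + 0))\{b,c,d} :: (no moves)
Q's transition system — 2 states:
  t0 = a.(0 | 0 | (0 + 0 + 0))\{b,c,d} :: =a=> t1
  t1 = (0 | 0 | (0 + 0 + 0))\{b,c,d} :: (no moves)
Partition-refinement fixed point:
  B0 = {s0, t0}
  B1 = {s1, t1}
s0 ∈ B0, t0 ∈ B0 → same block

P ~ Q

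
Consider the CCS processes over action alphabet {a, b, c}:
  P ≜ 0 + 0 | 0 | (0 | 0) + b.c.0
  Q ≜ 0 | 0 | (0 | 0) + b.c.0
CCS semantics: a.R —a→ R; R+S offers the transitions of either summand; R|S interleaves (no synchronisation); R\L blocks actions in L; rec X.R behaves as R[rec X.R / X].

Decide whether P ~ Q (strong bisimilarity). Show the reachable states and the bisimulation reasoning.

P ~ Q

Reachable graph of P (3 states):
  u0 = 0 + 0 | 0 | (0 | 0) + b.c.0 :: =b=> u1
  u1 = c.0 :: =c=> u2
  u2 = 0 :: stopped
Reachable graph of Q (3 states):
  v0 = 0 | 0 | (0 | 0) + b.c.0 :: =b=> v1
  v1 = c.0 :: =c=> v2
  v2 = 0 :: stopped
Partition-refinement fixed point:
  B0 = {u0, v0}
  B1 = {u1, v1}
  B2 = {u2, v2}
u0 ∈ B0, v0 ∈ B0 → same block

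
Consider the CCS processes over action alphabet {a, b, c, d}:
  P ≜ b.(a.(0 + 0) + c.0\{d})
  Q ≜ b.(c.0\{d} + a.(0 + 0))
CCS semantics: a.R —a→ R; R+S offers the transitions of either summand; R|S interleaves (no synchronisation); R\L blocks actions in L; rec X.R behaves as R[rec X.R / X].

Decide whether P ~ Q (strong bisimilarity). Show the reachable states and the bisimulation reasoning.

P's transition system — 4 states:
  u0 = b.(a.(0 + 0) + c.0\{d}) :: -b-> u1
  u1 = a.(0 + 0) + c.0\{d} :: -a-> u2, -c-> u3
  u2 = 0 + 0 :: (no moves)
  u3 = 0\{d} :: (no moves)
Q's transition system — 4 states:
  v0 = b.(c.0\{d} + a.(0 + 0)) :: -b-> v1
  v1 = c.0\{d} + a.(0 + 0) :: -a-> v2, -c-> v3
  v2 = 0 + 0 :: (no moves)
  v3 = 0\{d} :: (no moves)
Bisimilarity quotient blocks:
  B0 = {u0, v0}
  B1 = {u1, v1}
  B2 = {u2, u3, v2, v3}
u0 ∈ B0, v0 ∈ B0 → same block

P ~ Q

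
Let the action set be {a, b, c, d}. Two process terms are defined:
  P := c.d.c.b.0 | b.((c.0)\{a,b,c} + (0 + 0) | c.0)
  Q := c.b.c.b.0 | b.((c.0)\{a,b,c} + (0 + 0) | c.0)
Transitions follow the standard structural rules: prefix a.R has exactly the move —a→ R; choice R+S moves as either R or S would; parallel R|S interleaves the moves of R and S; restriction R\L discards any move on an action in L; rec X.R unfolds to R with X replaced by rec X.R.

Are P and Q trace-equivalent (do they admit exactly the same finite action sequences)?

NO — witness ⟨cd⟩

LTS(P): 15 reachable states
  p0 = c.d.c.b.0 | b.((c.0)\{a,b,c} + (0 + 0) | c.0) has moves =b=> p1, =c=> p2
  p1 = c.d.c.b.0 | ((c.0)\{a,b,c} + (0 + 0) | c.0) has moves =c=> p3, =c=> p4
  p2 = d.c.b.0 | b.((c.0)\{a,b,c} + (0 + 0) | c.0) has moves =b=> p4, =d=> p5
  p3 = c.d.c.b.0 | ((0 + 0) | 0) has moves =c=> p6
  p4 = d.c.b.0 | ((c.0)\{a,b,c} + (0 + 0) | c.0) has moves =c=> p6, =d=> p7
  p5 = c.b.0 | b.((c.0)\{a,b,c} + (0 + 0) | c.0) has moves =b=> p7, =c=> p8
  p6 = d.c.b.0 | ((0 + 0) | 0) has moves =d=> p9
  p7 = c.b.0 | ((c.0)\{a,b,c} + (0 + 0) | c.0) has moves =c=> p10, =c=> p9
  p8 = b.0 | b.((c.0)\{a,b,c} + (0 + 0) | c.0) has moves =b=> p10, =b=> p11
  p9 = c.b.0 | ((0 + 0) | 0) has moves =c=> p12
  p10 = b.0 | ((c.0)\{a,b,c} + (0 + 0) | c.0) has moves =b=> p13, =c=> p12
  p11 = 0 | b.((c.0)\{a,b,c} + (0 + 0) | c.0) has moves =b=> p13
  p12 = b.0 | ((0 + 0) | 0) has moves =b=> p14
  p13 = 0 | ((c.0)\{a,b,c} + (0 + 0) | c.0) has moves =c=> p14
  p14 = 0 | ((0 + 0) | 0) has moves ∅
LTS(Q): 15 reachable states
  q0 = c.b.c.b.0 | b.((c.0)\{a,b,c} + (0 + 0) | c.0) has moves =b=> q1, =c=> q2
  q1 = c.b.c.b.0 | ((c.0)\{a,b,c} + (0 + 0) | c.0) has moves =c=> q3, =c=> q4
  q2 = b.c.b.0 | b.((c.0)\{a,b,c} + (0 + 0) | c.0) has moves =b=> q3, =b=> q5
  q3 = b.c.b.0 | ((c.0)\{a,b,c} + (0 + 0) | c.0) has moves =b=> q6, =c=> q7
  q4 = c.b.c.b.0 | ((0 + 0) | 0) has moves =c=> q7
  q5 = c.b.0 | b.((c.0)\{a,b,c} + (0 + 0) | c.0) has moves =b=> q6, =c=> q8
  q6 = c.b.0 | ((c.0)\{a,b,c} + (0 + 0) | c.0) has moves =c=> q10, =c=> q9
  q7 = b.c.b.0 | ((0 + 0) | 0) has moves =b=> q10
  q8 = b.0 | b.((c.0)\{a,b,c} + (0 + 0) | c.0) has moves =b=> q11, =b=> q9
  q9 = b.0 | ((c.0)\{a,b,c} + (0 + 0) | c.0) has moves =b=> q12, =c=> q13
  q10 = c.b.0 | ((0 + 0) | 0) has moves =c=> q13
  q11 = 0 | b.((c.0)\{a,b,c} + (0 + 0) | c.0) has moves =b=> q12
  q12 = 0 | ((c.0)\{a,b,c} + (0 + 0) | c.0) has moves =c=> q14
  q13 = b.0 | ((0 + 0) | 0) has moves =b=> q14
  q14 = 0 | ((0 + 0) | 0) has moves ∅
Executing cd from P (initial set {p0}):
  [1] c ⇒ {p2}
  [2] d ⇒ {p5}
  P completes σ.
Executing cd from Q (initial set {q0}):
  [1] c ⇒ {q2}
  [2] d ⇒ ∅ (Q stuck)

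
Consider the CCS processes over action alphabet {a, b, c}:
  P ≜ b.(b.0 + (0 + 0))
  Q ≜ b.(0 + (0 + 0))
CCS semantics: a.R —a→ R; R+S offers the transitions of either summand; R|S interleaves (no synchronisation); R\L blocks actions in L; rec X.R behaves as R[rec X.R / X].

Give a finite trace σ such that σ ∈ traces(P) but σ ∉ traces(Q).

bb

LTS(P): 3 reachable states
  u0 = b.(b.0 + (0 + 0)) → ··b··> u1
  u1 = b.0 + (0 + 0) → ··b··> u2
  u2 = 0 → stopped
LTS(Q): 2 reachable states
  v0 = b.(0 + (0 + 0)) → ··b··> v1
  v1 = 0 + (0 + 0) → stopped
Run σ = ⟨bb⟩ on P: start {u0}
  [1] b ⇒ {u1}
  [2] b ⇒ {u2}
  P completes σ.
Run σ = ⟨bb⟩ on Q: start {v0}
  [1] b ⇒ {v1}
  [2] b ⇒ ∅  — Q cannot continue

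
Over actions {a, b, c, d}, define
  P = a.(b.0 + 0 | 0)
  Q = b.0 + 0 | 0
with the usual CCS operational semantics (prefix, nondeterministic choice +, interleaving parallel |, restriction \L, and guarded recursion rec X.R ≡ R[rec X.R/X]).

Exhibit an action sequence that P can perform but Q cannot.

Reachable graph of P (3 states):
  s0 = a.(b.0 + 0 | 0) has moves ··a··> s1
  s1 = b.0 + 0 | 0 has moves ··b··> s2
  s2 = 0 has moves deadlocked
Reachable graph of Q (2 states):
  t0 = b.0 + 0 | 0 has moves ··b··> t1
  t1 = 0 has moves deadlocked
Executing a from P (initial set {s0}):
  [1] a ⇒ {s1}
  — P admits the full trace.
Executing a from Q (initial set {t0}):
  [1] a ⇒ ∅  — Q cannot continue

a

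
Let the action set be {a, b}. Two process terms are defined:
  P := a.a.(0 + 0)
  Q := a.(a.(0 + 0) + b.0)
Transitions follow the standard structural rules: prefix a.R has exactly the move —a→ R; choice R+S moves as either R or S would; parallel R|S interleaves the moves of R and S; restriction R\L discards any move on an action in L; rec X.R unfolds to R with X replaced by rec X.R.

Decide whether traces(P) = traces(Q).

LTS(P): 3 reachable states
  s0 = a.a.(0 + 0) | --a--▸ s1
  s1 = a.(0 + 0) | --a--▸ s2
  s2 = 0 + 0 | stopped
LTS(Q): 4 reachable states
  t0 = a.(a.(0 + 0) + b.0) | --a--▸ t1
  t1 = a.(0 + 0) + b.0 | --a--▸ t2, --b--▸ t3
  t2 = 0 + 0 | stopped
  t3 = 0 | stopped
Executing ab from Q (initial set {t0}):
  [1] a ⇒ {t1}
  [2] b ⇒ {t3}
  Q completes σ.
Executing ab from P (initial set {s0}):
  [1] a ⇒ {s1}
  [2] b ⇒ no successor for P

traces(P) ≠ traces(Q) — witness ⟨ab⟩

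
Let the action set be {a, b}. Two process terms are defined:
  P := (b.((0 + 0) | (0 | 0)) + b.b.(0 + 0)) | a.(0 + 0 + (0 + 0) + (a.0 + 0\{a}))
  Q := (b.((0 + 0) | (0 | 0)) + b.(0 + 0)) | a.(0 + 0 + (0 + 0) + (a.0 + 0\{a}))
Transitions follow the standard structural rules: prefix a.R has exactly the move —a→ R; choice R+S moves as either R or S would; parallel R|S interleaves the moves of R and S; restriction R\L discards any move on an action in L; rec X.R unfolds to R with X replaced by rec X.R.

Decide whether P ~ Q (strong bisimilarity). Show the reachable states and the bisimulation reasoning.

LTS(P): 12 reachable states
  m0 = (b.((0 + 0) | (0 | 0)) + b.b.(0 + 0)) | a.(0 + 0 + (0 + 0) + (a.0 + 0\{a})) | —a→ m1, —b→ m2, —b→ m3
  m1 = (b.((0 + 0) | (0 | 0)) + b.b.(0 + 0)) | (0 + 0 + (0 + 0) + (a.0 + 0\{a})) | —a→ m4, —b→ m5, —b→ m6
  m2 = (0 + 0) | (0 | 0) | a.(0 + 0 + (0 + 0) + (a.0 + 0\{a})) | —a→ m5
  m3 = b.(0 + 0) | a.(0 + 0 + (0 + 0) + (a.0 + 0\{a})) | —a→ m6, —b→ m7
  m4 = (b.((0 + 0) | (0 | 0)) + b.b.(0 + 0)) | 0 | —b→ m8, —b→ m9
  m5 = (0 + 0) | (0 | 0) | (0 + 0 + (0 + 0) + (a.0 + 0\{a})) | —a→ m8
  m6 = b.(0 + 0) | (0 + 0 + (0 + 0) + (a.0 + 0\{a})) | —a→ m9, —b→ m10
  m7 = (0 + 0) | a.(0 + 0 + (0 + 0) + (a.0 + 0\{a})) | —a→ m10
  m8 = (0 + 0) | (0 | 0) | 0 | ∅
  m9 = b.(0 + 0) | 0 | —b→ m11
  m10 = (0 + 0) | (0 + 0 + (0 + 0) + (a.0 + 0\{a})) | —a→ m11
  m11 = (0 + 0) | 0 | ∅
LTS(Q): 9 reachable states
  n0 = (b.((0 + 0) | (0 | 0)) + b.(0 + 0)) | a.(0 + 0 + (0 + 0) + (a.0 + 0\{a})) | —a→ n1, —b→ n2, —b→ n3
  n1 = (b.((0 + 0) | (0 | 0)) + b.(0 + 0)) | (0 + 0 + (0 + 0) + (a.0 + 0\{a})) | —a→ n4, —b→ n5, —b→ n6
  n2 = (0 + 0) | (0 | 0) | a.(0 + 0 + (0 + 0) + (a.0 + 0\{a})) | —a→ n6
  n3 = (0 + 0) | a.(0 + 0 + (0 + 0) + (a.0 + 0\{a})) | —a→ n5
  n4 = (b.((0 + 0) | (0 | 0)) + b.(0 + 0)) | 0 | —b→ n7, —b→ n8
  n5 = (0 + 0) | (0 + 0 + (0 + 0) + (a.0 + 0\{a})) | —a→ n8
  n6 = (0 + 0) | (0 | 0) | (0 + 0 + (0 + 0) + (a.0 + 0\{a})) | —a→ n7
  n7 = (0 + 0) | (0 | 0) | 0 | ∅
  n8 = (0 + 0) | 0 | ∅
Partition-refinement fixed point:
  B0 = {m0}
  B1 = {m1}
  B2 = {m6, n1}
  B3 = {m10, m5, n5, n6}
  B4 = {m11, m8, n7, n8}
  B5 = {m9, n4}
  B6 = {m4}
  B7 = {m2, m7, n2, n3}
  B8 = {m3, n0}
m0 ∈ B0, n0 ∈ B8 → different blocks

P ≁ Q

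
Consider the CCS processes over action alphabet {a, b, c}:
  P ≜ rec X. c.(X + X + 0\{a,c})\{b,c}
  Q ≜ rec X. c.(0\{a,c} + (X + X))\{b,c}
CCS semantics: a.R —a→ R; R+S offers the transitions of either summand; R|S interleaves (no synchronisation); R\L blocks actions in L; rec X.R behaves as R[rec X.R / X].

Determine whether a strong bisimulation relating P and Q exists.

Reachable graph of P (2 states):
  s0 = rec X. c.(X + X + 0\{a,c})\{b,c} → =c=> s1
  s1 = ((rec X. c.(X + X + 0\{a,c})\{b,c}) + (rec X. c.(X + X + 0\{a,c})\{b,c}) + 0\{a,c})\{b,c} → (no moves)
Reachable graph of Q (2 states):
  t0 = rec X. c.(0\{a,c} + (X + X))\{b,c} → =c=> t1
  t1 = (0\{a,c} + ((rec X. c.(0\{a,c} + (X + X))\{b,c}) + (rec X. c.(0\{a,c} + (X + X))\{b,c})))\{b,c} → (no moves)
Bisimilarity quotient blocks:
  B0 = {s0, t0}
  B1 = {s1, t1}
s0 ∈ B0, t0 ∈ B0 → same block

bisimilar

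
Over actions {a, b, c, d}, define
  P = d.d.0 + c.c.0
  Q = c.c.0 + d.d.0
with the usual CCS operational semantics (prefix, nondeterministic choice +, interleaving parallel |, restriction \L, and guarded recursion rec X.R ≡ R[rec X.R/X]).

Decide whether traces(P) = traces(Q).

traces(P) = traces(Q)

LTS(P): 4 reachable states
  s0 = d.d.0 + c.c.0 has moves —c→ s1, —d→ s2
  s1 = c.0 has moves —c→ s3
  s2 = d.0 has moves —d→ s3
  s3 = 0 has moves (no moves)
LTS(Q): 4 reachable states
  t0 = c.c.0 + d.d.0 has moves —c→ t1, —d→ t2
  t1 = c.0 has moves —c→ t3
  t2 = d.0 has moves —d→ t3
  t3 = 0 has moves (no moves)
Partition-refinement fixed point:
  B0 = {s0, t0}
  B1 = {s2, t2}
  B2 = {s3, t3}
  B3 = {s1, t1}
s0 ∈ B0, t0 ∈ B0 → same block
Bisimilar ⇒ trace-equivalent.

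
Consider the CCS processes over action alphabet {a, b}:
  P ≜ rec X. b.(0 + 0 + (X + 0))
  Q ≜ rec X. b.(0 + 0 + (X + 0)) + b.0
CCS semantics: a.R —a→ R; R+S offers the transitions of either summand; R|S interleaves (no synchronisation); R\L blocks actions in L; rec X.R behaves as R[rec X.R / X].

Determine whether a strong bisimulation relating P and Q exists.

Reachable graph of P (2 states):
  s0 = rec X. b.(0 + 0 + (X + 0)) ⊢ ··b··> s1
  s1 = 0 + 0 + ((rec X. b.(0 + 0 + (X + 0))) + 0) ⊢ ··b··> s1
Reachable graph of Q (3 states):
  t0 = rec X. b.(0 + 0 + (X + 0)) + b.0 ⊢ ··b··> t1, ··b··> t2
  t1 = 0 ⊢ stopped
  t2 = 0 + 0 + ((rec X. b.(0 + 0 + (X + 0)) + b.0) + 0) ⊢ ··b··> t1, ··b··> t2
Bisimilarity quotient blocks:
  B0 = {s0, s1}
  B1 = {t0, t2}
  B2 = {t1}
s0 ∈ B0, t0 ∈ B1 → different blocks

not bisimilar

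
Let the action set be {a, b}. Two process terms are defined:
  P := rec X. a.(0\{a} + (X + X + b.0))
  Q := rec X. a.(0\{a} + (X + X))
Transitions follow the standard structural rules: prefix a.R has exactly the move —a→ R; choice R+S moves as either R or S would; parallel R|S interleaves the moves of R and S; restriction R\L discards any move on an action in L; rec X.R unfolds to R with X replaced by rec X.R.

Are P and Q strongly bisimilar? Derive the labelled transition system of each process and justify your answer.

P ≁ Q

LTS(P): 3 reachable states
  u0 = rec X. a.(0\{a} + (X + X + b.0)) → --a--▸ u1
  u1 = 0\{a} + ((rec X. a.(0\{a} + (X + X + b.0))) + (rec X. a.(0\{a} + (X + X + b.0))) + b.0) → --a--▸ u1, --b--▸ u2
  u2 = 0 → (no moves)
LTS(Q): 2 reachable states
  v0 = rec X. a.(0\{a} + (X + X)) → --a--▸ v1
  v1 = 0\{a} + ((rec X. a.(0\{a} + (X + X))) + (rec X. a.(0\{a} + (X + X)))) → --a--▸ v1
Bisimilarity quotient blocks:
  B0 = {u0}
  B1 = {u1}
  B2 = {u2}
  B3 = {v0, v1}
u0 ∈ B0, v0 ∈ B3 → different blocks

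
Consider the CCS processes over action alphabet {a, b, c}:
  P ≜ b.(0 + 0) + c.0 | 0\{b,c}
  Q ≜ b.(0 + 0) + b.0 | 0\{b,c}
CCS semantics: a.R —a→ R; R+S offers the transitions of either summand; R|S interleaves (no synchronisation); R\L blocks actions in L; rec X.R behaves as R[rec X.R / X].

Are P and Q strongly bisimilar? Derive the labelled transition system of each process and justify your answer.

P's transition system — 3 states:
  m0 = b.(0 + 0) + c.0 | 0\{b,c} → --b--▸ m1, --c--▸ m2
  m1 = 0 + 0 → (no moves)
  m2 = 0 | 0\{b,c} → (no moves)
Q's transition system — 3 states:
  n0 = b.(0 + 0) + b.0 | 0\{b,c} → --b--▸ n1, --b--▸ n2
  n1 = 0 + 0 → (no moves)
  n2 = 0 | 0\{b,c} → (no moves)
Coarsest stable partition (strong bisimilarity classes):
  B0 = {m0}
  B1 = {m1, m2, n1, n2}
  B2 = {n0}
m0 ∈ B0, n0 ∈ B2 → different blocks

not bisimilar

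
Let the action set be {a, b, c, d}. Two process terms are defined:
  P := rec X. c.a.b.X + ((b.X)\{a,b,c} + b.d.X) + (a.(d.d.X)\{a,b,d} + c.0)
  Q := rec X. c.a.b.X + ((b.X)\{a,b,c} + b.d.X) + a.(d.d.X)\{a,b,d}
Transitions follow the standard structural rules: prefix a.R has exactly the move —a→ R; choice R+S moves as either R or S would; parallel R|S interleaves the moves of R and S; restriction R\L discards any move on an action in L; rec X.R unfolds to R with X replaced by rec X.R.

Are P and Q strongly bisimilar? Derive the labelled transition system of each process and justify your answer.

LTS(P): 6 reachable states
  p0 = rec X. c.a.b.X + ((b.X)\{a,b,c} + b.d.X) + (a.(d.d.X)\{a,b,d} + c.0) ⊢ —a→ p1, —b→ p2, —c→ p3, —c→ p4
  p1 = (d.d.(rec X. c.a.b.X + ((b.X)\{a,b,c} + b.d.X) + (a.(d.d.X)\{a,b,d} + c.0)))\{a,b,d} ⊢ deadlocked
  p2 = d.(rec X. c.a.b.X + ((b.X)\{a,b,c} + b.d.X) + (a.(d.d.X)\{a,b,d} + c.0)) ⊢ —d→ p0
  p3 = 0 ⊢ deadlocked
  p4 = a.b.(rec X. c.a.b.X + ((b.X)\{a,b,c} + b.d.X) + (a.(d.d.X)\{a,b,d} + c.0)) ⊢ —a→ p5
  p5 = b.(rec X. c.a.b.X + ((b.X)\{a,b,c} + b.d.X) + (a.(d.d.X)\{a,b,d} + c.0)) ⊢ —b→ p0
LTS(Q): 5 reachable states
  q0 = rec X. c.a.b.X + ((b.X)\{a,b,c} + b.d.X) + a.(d.d.X)\{a,b,d} ⊢ —a→ q1, —b→ q2, —c→ q3
  q1 = (d.d.(rec X. c.a.b.X + ((b.X)\{a,b,c} + b.d.X) + a.(d.d.X)\{a,b,d}))\{a,b,d} ⊢ deadlocked
  q2 = d.(rec X. c.a.b.X + ((b.X)\{a,b,c} + b.d.X) + a.(d.d.X)\{a,b,d}) ⊢ —d→ q0
  q3 = a.b.(rec X. c.a.b.X + ((b.X)\{a,b,c} + b.d.X) + a.(d.d.X)\{a,b,d}) ⊢ —a→ q4
  q4 = b.(rec X. c.a.b.X + ((b.X)\{a,b,c} + b.d.X) + a.(d.d.X)\{a,b,d}) ⊢ —b→ q0
Bisimilarity quotient blocks:
  B0 = {p0}
  B1 = {p2}
  B2 = {p1, p3, q1}
  B3 = {p4}
  B4 = {p5}
  B5 = {q0}
  B6 = {q2}
  B7 = {q3}
  B8 = {q4}
p0 ∈ B0, q0 ∈ B5 → different blocks

P ≁ Q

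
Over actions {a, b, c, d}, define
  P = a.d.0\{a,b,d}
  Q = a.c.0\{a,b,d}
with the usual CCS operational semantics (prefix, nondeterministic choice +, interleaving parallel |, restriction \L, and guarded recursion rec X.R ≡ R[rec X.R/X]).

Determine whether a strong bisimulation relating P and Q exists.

P's transition system — 3 states:
  s0 = a.d.0\{a,b,d} :: ··a··> s1
  s1 = d.0\{a,b,d} :: ··d··> s2
  s2 = 0\{a,b,d} :: deadlocked
Q's transition system — 3 states:
  t0 = a.c.0\{a,b,d} :: ··a··> t1
  t1 = c.0\{a,b,d} :: ··c··> t2
  t2 = 0\{a,b,d} :: deadlocked
Partition-refinement fixed point:
  B0 = {s0}
  B1 = {s1}
  B2 = {s2, t2}
  B3 = {t0}
  B4 = {t1}
s0 ∈ B0, t0 ∈ B3 → different blocks

not bisimilar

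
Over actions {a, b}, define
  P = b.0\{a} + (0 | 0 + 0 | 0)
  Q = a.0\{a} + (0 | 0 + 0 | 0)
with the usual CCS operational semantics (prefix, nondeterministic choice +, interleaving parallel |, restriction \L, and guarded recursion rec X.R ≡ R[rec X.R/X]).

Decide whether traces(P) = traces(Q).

Reachable graph of P (2 states):
  s0 = b.0\{a} + (0 | 0 + 0 | 0) ⊢ =b=> s1
  s1 = 0\{a} ⊢ ·
Reachable graph of Q (2 states):
  t0 = a.0\{a} + (0 | 0 + 0 | 0) ⊢ =a=> t1
  t1 = 0\{a} ⊢ ·
Run σ = ⟨b⟩ on P: start {s0}
  after b @ step 1: {s1}
  — P admits the full trace.
Run σ = ⟨b⟩ on Q: start {t0}
  after b @ step 1: ∅  — Q cannot continue

traces(P) ≠ traces(Q) — witness ⟨b⟩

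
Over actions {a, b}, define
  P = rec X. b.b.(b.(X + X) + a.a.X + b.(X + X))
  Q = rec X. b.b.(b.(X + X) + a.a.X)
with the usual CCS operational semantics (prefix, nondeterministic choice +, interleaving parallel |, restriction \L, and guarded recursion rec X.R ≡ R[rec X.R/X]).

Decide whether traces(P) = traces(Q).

P's transition system — 5 states:
  p0 = rec X. b.b.(b.(X + X) + a.a.X + b.(X + X)) :: =b=> p1
  p1 = b.(b.((rec X. b.b.(b.(X + X) + a.a.X + b.(X + X))) + (rec X. b.b.(b.(X + X) + a.a.X + b.(X + X)))) + a.a.(rec X. b.b.(b.(X + X) + a.a.X + b.(X + X))) + b.((rec X. b.b.(b.(X + X) + a.a.X + b.(X + X))) + (rec X. b.b.(b.(X + X) + a.a.X + b.(X + X))))) :: =b=> p2
  p2 = b.((rec X. b.b.(b.(X + X) + a.a.X + b.(X + X))) + (rec X. b.b.(b.(X + X) + a.a.X + b.(X + X)))) + a.a.(rec X. b.b.(b.(X + X) + a.a.X + b.(X + X))) + b.((rec X. b.b.(b.(X + X) + a.a.X + b.(X + X))) + (rec X. b.b.(b.(X + X) + a.a.X + b.(X + X)))) :: =a=> p3, =b=> p4
  p3 = a.(rec X. b.b.(b.(X + X) + a.a.X + b.(X + X))) :: =a=> p0
  p4 = (rec X. b.b.(b.(X + X) + a.a.X + b.(X + X))) + (rec X. b.b.(b.(X + X) + a.a.X + b.(X + X))) :: =b=> p1
Q's transition system — 5 states:
  q0 = rec X. b.b.(b.(X + X) + a.a.X) :: =b=> q1
  q1 = b.(b.((rec X. b.b.(b.(X + X) + a.a.X)) + (rec X. b.b.(b.(X + X) + a.a.X))) + a.a.(rec X. b.b.(b.(X + X) + a.a.X))) :: =b=> q2
  q2 = b.((rec X. b.b.(b.(X + X) + a.a.X)) + (rec X. b.b.(b.(X + X) + a.a.X))) + a.a.(rec X. b.b.(b.(X + X) + a.a.X)) :: =a=> q3, =b=> q4
  q3 = a.(rec X. b.b.(b.(X + X) + a.a.X)) :: =a=> q0
  q4 = (rec X. b.b.(b.(X + X) + a.a.X)) + (rec X. b.b.(b.(X + X) + a.a.X)) :: =b=> q1
Bisimilarity quotient blocks:
  B0 = {p0, p4, q0, q4}
  B1 = {p1, q1}
  B2 = {p2, q2}
  B3 = {p3, q3}
p0 ∈ B0, q0 ∈ B0 → same block
Bisimilar ⇒ trace-equivalent.

trace-equivalent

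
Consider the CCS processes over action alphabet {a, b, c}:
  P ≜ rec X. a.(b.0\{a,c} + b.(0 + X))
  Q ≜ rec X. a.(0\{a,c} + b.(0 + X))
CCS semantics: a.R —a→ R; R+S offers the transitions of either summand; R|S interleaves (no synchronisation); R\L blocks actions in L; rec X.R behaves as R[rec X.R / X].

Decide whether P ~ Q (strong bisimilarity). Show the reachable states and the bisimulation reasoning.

LTS(P): 4 reachable states
  s0 = rec X. a.(b.0\{a,c} + b.(0 + X)) → —a→ s1
  s1 = b.0\{a,c} + b.(0 + (rec X. a.(b.0\{a,c} + b.(0 + X)))) → —b→ s2, —b→ s3
  s2 = 0 + (rec X. a.(b.0\{a,c} + b.(0 + X))) → —a→ s1
  s3 = 0\{a,c} → ·
LTS(Q): 3 reachable states
  t0 = rec X. a.(0\{a,c} + b.(0 + X)) → —a→ t1
  t1 = 0\{a,c} + b.(0 + (rec X. a.(0\{a,c} + b.(0 + X)))) → —b→ t2
  t2 = 0 + (rec X. a.(0\{a,c} + b.(0 + X))) → —a→ t1
Partition-refinement fixed point:
  B0 = {s0, s2}
  B1 = {s1}
  B2 = {s3}
  B3 = {t0, t2}
  B4 = {t1}
s0 ∈ B0, t0 ∈ B3 → different blocks

P ≁ Q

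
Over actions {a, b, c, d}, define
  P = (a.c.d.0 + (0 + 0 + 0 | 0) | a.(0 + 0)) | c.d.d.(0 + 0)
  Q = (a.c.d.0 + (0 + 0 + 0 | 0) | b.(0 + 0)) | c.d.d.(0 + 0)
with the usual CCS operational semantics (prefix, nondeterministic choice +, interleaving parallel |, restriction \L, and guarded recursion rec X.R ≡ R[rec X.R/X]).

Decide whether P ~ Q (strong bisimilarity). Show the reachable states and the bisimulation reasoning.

P ≁ Q

P's transition system — 20 states:
  p0 = (a.c.d.0 + (0 + 0 + 0 | 0) | a.(0 + 0)) | c.d.d.(0 + 0) → —a→ p1, —a→ p2, —c→ p3
  p1 = (0 + 0 + 0 | 0) | (0 + 0) | c.d.d.(0 + 0) → —c→ p4
  p2 = c.d.0 | c.d.d.(0 + 0) → —c→ p5, —c→ p6
  p3 = (a.c.d.0 + (0 + 0 + 0 | 0) | a.(0 + 0)) | d.d.(0 + 0) → —a→ p4, —a→ p5, —d→ p7
  p4 = (0 + 0 + 0 | 0) | (0 + 0) | d.d.(0 + 0) → —d→ p8
  p5 = c.d.0 | d.d.(0 + 0) → —c→ p9, —d→ p10
  p6 = d.0 | c.d.d.(0 + 0) → —c→ p9, —d→ p11
  p7 = (a.c.d.0 + (0 + 0 + 0 | 0) | a.(0 + 0)) | d.(0 + 0) → —a→ p10, —a→ p8, —d→ p12
  p8 = (0 + 0 + 0 | 0) | (0 + 0) | d.(0 + 0) → —d→ p13
  p9 = d.0 | d.d.(0 + 0) → —d→ p14, —d→ p15
  p10 = c.d.0 | d.(0 + 0) → —c→ p15, —d→ p16
  p11 = 0 | c.d.d.(0 + 0) → —c→ p14
  p12 = (a.c.d.0 + (0 + 0 + 0 | 0) | a.(0 + 0)) | (0 + 0) → —a→ p13, —a→ p16
  p13 = (0 + 0 + 0 | 0) | (0 + 0) | (0 + 0) → deadlocked
  p14 = 0 | d.d.(0 + 0) → —d→ p17
  p15 = d.0 | d.(0 + 0) → —d→ p17, —d→ p18
  p16 = c.d.0 | (0 + 0) → —c→ p18
  p17 = 0 | d.(0 + 0) → —d→ p19
  p18 = d.0 | (0 + 0) → —d→ p19
  p19 = 0 | (0 + 0) → deadlocked
Q's transition system — 20 states:
  q0 = (a.c.d.0 + (0 + 0 + 0 | 0) | b.(0 + 0)) | c.d.d.(0 + 0) → —a→ q1, —b→ q2, —c→ q3
  q1 = c.d.0 | c.d.d.(0 + 0) → —c→ q4, —c→ q5
  q2 = (0 + 0 + 0 | 0) | (0 + 0) | c.d.d.(0 + 0) → —c→ q6
  q3 = (a.c.d.0 + (0 + 0 + 0 | 0) | b.(0 + 0)) | d.d.(0 + 0) → —a→ q4, —b→ q6, —d→ q7
  q4 = c.d.0 | d.d.(0 + 0) → —c→ q8, —d→ q9
  q5 = d.0 | c.d.d.(0 + 0) → —c→ q8, —d→ q10
  q6 = (0 + 0 + 0 | 0) | (0 + 0) | d.d.(0 + 0) → —d→ q11
  q7 = (a.c.d.0 + (0 + 0 + 0 | 0) | b.(0 + 0)) | d.(0 + 0) → —a→ q9, —b→ q11, —d→ q12
  q8 = d.0 | d.d.(0 + 0) → —d→ q13, —d→ q14
  q9 = c.d.0 | d.(0 + 0) → —c→ q14, —d→ q15
  q10 = 0 | c.d.d.(0 + 0) → —c→ q13
  q11 = (0 + 0 + 0 | 0) | (0 + 0) | d.(0 + 0) → —d→ q16
  q12 = (a.c.d.0 + (0 + 0 + 0 | 0) | b.(0 + 0)) | (0 + 0) → —a→ q15, —b→ q16
  q13 = 0 | d.d.(0 + 0) → —d→ q17
  q14 = d.0 | d.(0 + 0) → —d→ q17, —d→ q18
  q15 = c.d.0 | (0 + 0) → —c→ q18
  q16 = (0 + 0 + 0 | 0) | (0 + 0) | (0 + 0) → deadlocked
  q17 = 0 | d.(0 + 0) → —d→ q19
  q18 = d.0 | (0 + 0) → —d→ q19
  q19 = 0 | (0 + 0) → deadlocked
Coarsest stable partition (strong bisimilarity classes):
  B0 = {p0}
  B1 = {p2, q1}
  B2 = {p5, q4}
  B3 = {p10, q9}
  B4 = {p16, q15}
  B5 = {p17, p18, p8, q11, q17, q18}
  B6 = {p13, p19, q16, q19}
  B7 = {p14, p15, p4, q13, q14, q6}
  B8 = {p9, q8}
  B9 = {p6, q5}
  B10 = {p1, p11, q10, q2}
  B11 = {p3}
  B12 = {p7}
  B13 = {p12}
  B14 = {q0}
  B15 = {q3}
  B16 = {q7}
  B17 = {q12}
p0 ∈ B0, q0 ∈ B14 → different blocks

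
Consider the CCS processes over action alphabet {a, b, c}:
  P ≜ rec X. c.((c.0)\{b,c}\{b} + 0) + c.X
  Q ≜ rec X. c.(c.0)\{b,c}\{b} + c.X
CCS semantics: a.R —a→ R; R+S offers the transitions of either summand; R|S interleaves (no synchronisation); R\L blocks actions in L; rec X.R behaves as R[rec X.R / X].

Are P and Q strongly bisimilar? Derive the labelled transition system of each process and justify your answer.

bisimilar

P's transition system — 2 states:
  u0 = rec X. c.((c.0)\{b,c}\{b} + 0) + c.X ⊢ -c-> u0, -c-> u1
  u1 = (c.0)\{b,c}\{b} + 0 ⊢ (no moves)
Q's transition system — 2 states:
  v0 = rec X. c.(c.0)\{b,c}\{b} + c.X ⊢ -c-> v0, -c-> v1
  v1 = (c.0)\{b,c}\{b} ⊢ (no moves)
Partition-refinement fixed point:
  B0 = {u0, v0}
  B1 = {u1, v1}
u0 ∈ B0, v0 ∈ B0 → same block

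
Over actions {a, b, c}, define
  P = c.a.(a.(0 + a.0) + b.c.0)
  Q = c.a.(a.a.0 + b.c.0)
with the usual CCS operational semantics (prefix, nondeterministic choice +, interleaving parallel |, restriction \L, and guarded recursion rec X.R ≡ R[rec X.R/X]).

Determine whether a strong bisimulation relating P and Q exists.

LTS(P): 6 reachable states
  s0 = c.a.(a.(0 + a.0) + b.c.0) | --c--▸ s1
  s1 = a.(a.(0 + a.0) + b.c.0) | --a--▸ s2
  s2 = a.(0 + a.0) + b.c.0 | --a--▸ s3, --b--▸ s4
  s3 = 0 + a.0 | --a--▸ s5
  s4 = c.0 | --c--▸ s5
  s5 = 0 | ·
LTS(Q): 6 reachable states
  t0 = c.a.(a.a.0 + b.c.0) | --c--▸ t1
  t1 = a.(a.a.0 + b.c.0) | --a--▸ t2
  t2 = a.a.0 + b.c.0 | --a--▸ t3, --b--▸ t4
  t3 = a.0 | --a--▸ t5
  t4 = c.0 | --c--▸ t5
  t5 = 0 | ·
Partition-refinement fixed point:
  B0 = {s0, t0}
  B1 = {s1, t1}
  B2 = {s2, t2}
  B3 = {s4, t4}
  B4 = {s5, t5}
  B5 = {s3, t3}
s0 ∈ B0, t0 ∈ B0 → same block

YES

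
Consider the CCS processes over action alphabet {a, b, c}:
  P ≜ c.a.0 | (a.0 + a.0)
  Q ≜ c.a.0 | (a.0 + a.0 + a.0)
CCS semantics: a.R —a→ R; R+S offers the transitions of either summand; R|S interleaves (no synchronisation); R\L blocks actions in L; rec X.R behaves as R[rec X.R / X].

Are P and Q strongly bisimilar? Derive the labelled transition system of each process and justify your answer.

LTS(P): 6 reachable states
  u0 = c.a.0 | (a.0 + a.0) has moves =a=> u1, =c=> u2
  u1 = c.a.0 | 0 has moves =c=> u3
  u2 = a.0 | (a.0 + a.0) has moves =a=> u3, =a=> u4
  u3 = a.0 | 0 has moves =a=> u5
  u4 = 0 | (a.0 + a.0) has moves =a=> u5
  u5 = 0 | 0 has moves ∅
LTS(Q): 6 reachable states
  v0 = c.a.0 | (a.0 + a.0 + a.0) has moves =a=> v1, =c=> v2
  v1 = c.a.0 | 0 has moves =c=> v3
  v2 = a.0 | (a.0 + a.0 + a.0) has moves =a=> v3, =a=> v4
  v3 = a.0 | 0 has moves =a=> v5
  v4 = 0 | (a.0 + a.0 + a.0) has moves =a=> v5
  v5 = 0 | 0 has moves ∅
Partition-refinement fixed point:
  B0 = {u0, v0}
  B1 = {u1, v1}
  B2 = {u3, u4, v3, v4}
  B3 = {u5, v5}
  B4 = {u2, v2}
u0 ∈ B0, v0 ∈ B0 → same block

bisimilar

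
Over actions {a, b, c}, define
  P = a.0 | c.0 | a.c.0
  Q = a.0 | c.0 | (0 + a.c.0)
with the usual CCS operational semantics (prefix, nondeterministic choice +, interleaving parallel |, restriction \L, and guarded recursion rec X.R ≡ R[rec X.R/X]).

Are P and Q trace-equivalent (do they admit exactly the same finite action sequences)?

P's transition system — 12 states:
  u0 = a.0 | c.0 | a.c.0 → =a=> u1, =a=> u2, =c=> u3
  u1 = 0 | c.0 | a.c.0 → =a=> u4, =c=> u5
  u2 = a.0 | c.0 | c.0 → =a=> u4, =c=> u6, =c=> u7
  u3 = a.0 | 0 | a.c.0 → =a=> u5, =a=> u6
  u4 = 0 | c.0 | c.0 → =c=> u8, =c=> u9
  u5 = 0 | 0 | a.c.0 → =a=> u8
  u6 = a.0 | 0 | c.0 → =a=> u8, =c=> u10
  u7 = a.0 | c.0 | 0 → =a=> u9, =c=> u10
  u8 = 0 | 0 | c.0 → =c=> u11
  u9 = 0 | c.0 | 0 → =c=> u11
  u10 = a.0 | 0 | 0 → =a=> u11
  u11 = 0 | 0 | 0 → (no moves)
Q's transition system — 12 states:
  v0 = a.0 | c.0 | (0 + a.c.0) → =a=> v1, =a=> v2, =c=> v3
  v1 = 0 | c.0 | (0 + a.c.0) → =a=> v4, =c=> v5
  v2 = a.0 | c.0 | c.0 → =a=> v4, =c=> v6, =c=> v7
  v3 = a.0 | 0 | (0 + a.c.0) → =a=> v5, =a=> v6
  v4 = 0 | c.0 | c.0 → =c=> v8, =c=> v9
  v5 = 0 | 0 | (0 + a.c.0) → =a=> v8
  v6 = a.0 | 0 | c.0 → =a=> v8, =c=> v10
  v7 = a.0 | c.0 | 0 → =a=> v9, =c=> v10
  v8 = 0 | 0 | c.0 → =c=> v11
  v9 = 0 | c.0 | 0 → =c=> v11
  v10 = a.0 | 0 | 0 → =a=> v11
  v11 = 0 | 0 | 0 → (no moves)
Partition-refinement fixed point:
  B0 = {u0, v0}
  B1 = {u1, v1}
  B2 = {u4, v4}
  B3 = {u8, u9, v8, v9}
  B4 = {u11, v11}
  B5 = {u5, v5}
  B6 = {u2, v2}
  B7 = {u6, u7, v6, v7}
  B8 = {u10, v10}
  B9 = {u3, v3}
u0 ∈ B0, v0 ∈ B0 → same block
Bisimilar ⇒ trace-equivalent.

YES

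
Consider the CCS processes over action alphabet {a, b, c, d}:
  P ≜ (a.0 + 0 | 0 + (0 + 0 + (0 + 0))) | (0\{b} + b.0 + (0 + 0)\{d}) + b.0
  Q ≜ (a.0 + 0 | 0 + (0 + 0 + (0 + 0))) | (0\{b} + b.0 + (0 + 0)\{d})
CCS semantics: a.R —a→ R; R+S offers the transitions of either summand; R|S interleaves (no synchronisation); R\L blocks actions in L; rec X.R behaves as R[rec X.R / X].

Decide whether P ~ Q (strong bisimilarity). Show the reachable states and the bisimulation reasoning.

P's transition system — 5 states:
  p0 = (a.0 + 0 | 0 + (0 + 0 + (0 + 0))) | (0\{b} + b.0 + (0 + 0)\{d}) + b.0 | =a=> p1, =b=> p2, =b=> p3
  p1 = 0 | (0\{b} + b.0 + (0 + 0)\{d}) | =b=> p4
  p2 = (a.0 + 0 | 0 + (0 + 0 + (0 + 0))) | 0 | =a=> p4
  p3 = 0 | deadlocked
  p4 = 0 | 0 | deadlocked
Q's transition system — 4 states:
  q0 = (a.0 + 0 | 0 + (0 + 0 + (0 + 0))) | (0\{b} + b.0 + (0 + 0)\{d}) | =a=> q1, =b=> q2
  q1 = 0 | (0\{b} + b.0 + (0 + 0)\{d}) | =b=> q3
  q2 = (a.0 + 0 | 0 + (0 + 0 + (0 + 0))) | 0 | =a=> q3
  q3 = 0 | 0 | deadlocked
Bisimilarity quotient blocks:
  B0 = {p0}
  B1 = {p1, q1}
  B2 = {p3, p4, q3}
  B3 = {p2, q2}
  B4 = {q0}
p0 ∈ B0, q0 ∈ B4 → different blocks

NO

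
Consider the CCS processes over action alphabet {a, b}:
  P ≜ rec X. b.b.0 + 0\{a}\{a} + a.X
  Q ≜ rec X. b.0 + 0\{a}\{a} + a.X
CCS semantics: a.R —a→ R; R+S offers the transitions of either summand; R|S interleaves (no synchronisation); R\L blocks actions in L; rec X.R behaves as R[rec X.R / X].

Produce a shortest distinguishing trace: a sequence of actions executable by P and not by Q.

bb

Reachable graph of P (3 states):
  m0 = rec X. b.b.0 + 0\{a}\{a} + a.X | =a=> m0, =b=> m1
  m1 = b.0 | =b=> m2
  m2 = 0 | ·
Reachable graph of Q (2 states):
  n0 = rec X. b.0 + 0\{a}\{a} + a.X | =a=> n0, =b=> n1
  n1 = 0 | ·
Trace ⟨bb⟩ through P, begin at {m0}:
  step 1 (b): {m1}
  step 2 (b): {m2}
  — P admits the full trace.
Trace ⟨bb⟩ through Q, begin at {n0}:
  step 1 (b): {n1}
  step 2 (b): ∅  — Q cannot continue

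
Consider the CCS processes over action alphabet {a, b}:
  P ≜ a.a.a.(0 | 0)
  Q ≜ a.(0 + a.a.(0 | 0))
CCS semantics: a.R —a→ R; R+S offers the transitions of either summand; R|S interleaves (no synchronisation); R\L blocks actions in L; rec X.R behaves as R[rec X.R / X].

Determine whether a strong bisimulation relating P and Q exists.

bisimilar

P's transition system — 4 states:
  m0 = a.a.a.(0 | 0) ⊢ --a--▸ m1
  m1 = a.a.(0 | 0) ⊢ --a--▸ m2
  m2 = a.(0 | 0) ⊢ --a--▸ m3
  m3 = 0 | 0 ⊢ ·
Q's transition system — 4 states:
  n0 = a.(0 + a.a.(0 | 0)) ⊢ --a--▸ n1
  n1 = 0 + a.a.(0 | 0) ⊢ --a--▸ n2
  n2 = a.(0 | 0) ⊢ --a--▸ n3
  n3 = 0 | 0 ⊢ ·
Coarsest stable partition (strong bisimilarity classes):
  B0 = {m0, n0}
  B1 = {m1, n1}
  B2 = {m2, n2}
  B3 = {m3, n3}
m0 ∈ B0, n0 ∈ B0 → same block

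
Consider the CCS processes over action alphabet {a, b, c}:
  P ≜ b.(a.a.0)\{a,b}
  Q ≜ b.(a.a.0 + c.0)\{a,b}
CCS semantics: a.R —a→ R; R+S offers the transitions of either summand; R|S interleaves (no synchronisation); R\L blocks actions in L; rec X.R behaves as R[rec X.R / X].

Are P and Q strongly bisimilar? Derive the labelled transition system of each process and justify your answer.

P ≁ Q

P's transition system — 2 states:
  p0 = b.(a.a.0)\{a,b} → =b=> p1
  p1 = (a.a.0)\{a,b} → deadlocked
Q's transition system — 3 states:
  q0 = b.(a.a.0 + c.0)\{a,b} → =b=> q1
  q1 = (a.a.0 + c.0)\{a,b} → =c=> q2
  q2 = 0\{a,b} → deadlocked
Coarsest stable partition (strong bisimilarity classes):
  B0 = {p0}
  B1 = {p1, q2}
  B2 = {q0}
  B3 = {q1}
p0 ∈ B0, q0 ∈ B2 → different blocks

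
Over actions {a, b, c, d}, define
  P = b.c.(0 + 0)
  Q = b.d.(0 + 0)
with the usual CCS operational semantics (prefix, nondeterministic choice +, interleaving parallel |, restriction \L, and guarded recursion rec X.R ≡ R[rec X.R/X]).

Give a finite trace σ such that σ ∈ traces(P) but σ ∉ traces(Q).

P's transition system — 3 states:
  m0 = b.c.(0 + 0) → -b-> m1
  m1 = c.(0 + 0) → -c-> m2
  m2 = 0 + 0 → stopped
Q's transition system — 3 states:
  n0 = b.d.(0 + 0) → -b-> n1
  n1 = d.(0 + 0) → -d-> n2
  n2 = 0 + 0 → stopped
Executing bc from P (initial set {m0}):
  after b @ step 1: {m1}
  after c @ step 2: {m2}
  — P admits the full trace.
Executing bc from Q (initial set {n0}):
  after b @ step 1: {n1}
  after c @ step 2: no successor for Q

bc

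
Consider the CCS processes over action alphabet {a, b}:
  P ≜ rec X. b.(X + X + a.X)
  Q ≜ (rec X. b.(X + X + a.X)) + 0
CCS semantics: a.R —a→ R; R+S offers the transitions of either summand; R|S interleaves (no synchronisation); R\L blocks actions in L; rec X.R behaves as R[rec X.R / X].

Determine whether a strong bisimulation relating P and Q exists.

bisimilar

P's transition system — 2 states:
  m0 = rec X. b.(X + X + a.X) :: ··b··> m1
  m1 = (rec X. b.(X + X + a.X)) + (rec X. b.(X + X + a.X)) + a.(rec X. b.(X + X + a.X)) :: ··a··> m0, ··b··> m1
Q's transition system — 3 states:
  n0 = (rec X. b.(X + X + a.X)) + 0 :: ··b··> n1
  n1 = (rec X. b.(X + X + a.X)) + (rec X. b.(X + X + a.X)) + a.(rec X. b.(X + X + a.X)) :: ··a··> n2, ··b··> n1
  n2 = rec X. b.(X + X + a.X) :: ··b··> n1
Bisimilarity quotient blocks:
  B0 = {m0, n0, n2}
  B1 = {m1, n1}
m0 ∈ B0, n0 ∈ B0 → same block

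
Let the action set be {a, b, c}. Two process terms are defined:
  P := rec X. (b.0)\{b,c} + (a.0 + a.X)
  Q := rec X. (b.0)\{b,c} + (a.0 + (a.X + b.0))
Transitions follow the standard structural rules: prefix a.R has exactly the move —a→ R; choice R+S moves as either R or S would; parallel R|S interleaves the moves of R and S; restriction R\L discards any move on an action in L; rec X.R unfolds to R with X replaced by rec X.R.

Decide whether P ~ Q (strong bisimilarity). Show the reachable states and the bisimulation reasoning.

not bisimilar

P's transition system — 2 states:
  u0 = rec X. (b.0)\{b,c} + (a.0 + a.X) :: —a→ u0, —a→ u1
  u1 = 0 :: (no moves)
Q's transition system — 2 states:
  v0 = rec X. (b.0)\{b,c} + (a.0 + (a.X + b.0)) :: —a→ v0, —a→ v1, —b→ v1
  v1 = 0 :: (no moves)
Partition-refinement fixed point:
  B0 = {u0}
  B1 = {u1, v1}
  B2 = {v0}
u0 ∈ B0, v0 ∈ B2 → different blocks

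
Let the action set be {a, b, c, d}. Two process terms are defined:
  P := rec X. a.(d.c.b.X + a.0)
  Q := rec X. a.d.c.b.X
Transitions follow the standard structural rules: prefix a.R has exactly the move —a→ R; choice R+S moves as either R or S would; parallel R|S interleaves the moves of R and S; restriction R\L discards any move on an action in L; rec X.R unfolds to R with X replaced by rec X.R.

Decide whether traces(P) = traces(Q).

Reachable graph of P (5 states):
  m0 = rec X. a.(d.c.b.X + a.0) ⊢ =a=> m1
  m1 = d.c.b.(rec X. a.(d.c.b.X + a.0)) + a.0 ⊢ =a=> m2, =d=> m3
  m2 = 0 ⊢ stopped
  m3 = c.b.(rec X. a.(d.c.b.X + a.0)) ⊢ =c=> m4
  m4 = b.(rec X. a.(d.c.b.X + a.0)) ⊢ =b=> m0
Reachable graph of Q (4 states):
  n0 = rec X. a.d.c.b.X ⊢ =a=> n1
  n1 = d.c.b.(rec X. a.d.c.b.X) ⊢ =d=> n2
  n2 = c.b.(rec X. a.d.c.b.X) ⊢ =c=> n3
  n3 = b.(rec X. a.d.c.b.X) ⊢ =b=> n0
Run σ = ⟨aa⟩ on P: start {m0}
  step 1 (a): {m1}
  step 2 (a): {m2}
  ✓ P
Run σ = ⟨aa⟩ on Q: start {n0}
  step 1 (a): {n1}
  step 2 (a): no successor for Q

traces(P) ≠ traces(Q) — witness ⟨aa⟩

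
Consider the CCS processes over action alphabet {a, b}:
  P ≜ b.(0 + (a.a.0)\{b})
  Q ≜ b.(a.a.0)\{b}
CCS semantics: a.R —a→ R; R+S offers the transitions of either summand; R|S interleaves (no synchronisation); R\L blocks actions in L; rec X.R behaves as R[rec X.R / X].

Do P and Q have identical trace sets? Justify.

trace-equivalent

P's transition system — 4 states:
  s0 = b.(0 + (a.a.0)\{b}) has moves —b→ s1
  s1 = 0 + (a.a.0)\{b} has moves —a→ s2
  s2 = (a.0)\{b} has moves —a→ s3
  s3 = 0\{b} has moves (no moves)
Q's transition system — 4 states:
  t0 = b.(a.a.0)\{b} has moves —b→ t1
  t1 = (a.a.0)\{b} has moves —a→ t2
  t2 = (a.0)\{b} has moves —a→ t3
  t3 = 0\{b} has moves (no moves)
Partition-refinement fixed point:
  B0 = {s0, t0}
  B1 = {s1, t1}
  B2 = {s2, t2}
  B3 = {s3, t3}
s0 ∈ B0, t0 ∈ B0 → same block
Bisimilar ⇒ trace-equivalent.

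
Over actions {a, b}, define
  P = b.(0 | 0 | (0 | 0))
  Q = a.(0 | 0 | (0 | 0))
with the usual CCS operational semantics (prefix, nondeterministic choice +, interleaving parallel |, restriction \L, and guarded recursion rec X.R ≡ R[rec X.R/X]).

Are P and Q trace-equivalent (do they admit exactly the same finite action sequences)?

NO — witness ⟨b⟩

P's transition system — 2 states:
  s0 = b.(0 | 0 | (0 | 0)) :: --b--▸ s1
  s1 = 0 | 0 | (0 | 0) :: ∅
Q's transition system — 2 states:
  t0 = a.(0 | 0 | (0 | 0)) :: --a--▸ t1
  t1 = 0 | 0 | (0 | 0) :: ∅
Executing b from P (initial set {s0}):
  [1] b ⇒ {s1}
  P completes σ.
Executing b from Q (initial set {t0}):
  [1] b ⇒ ∅ (Q stuck)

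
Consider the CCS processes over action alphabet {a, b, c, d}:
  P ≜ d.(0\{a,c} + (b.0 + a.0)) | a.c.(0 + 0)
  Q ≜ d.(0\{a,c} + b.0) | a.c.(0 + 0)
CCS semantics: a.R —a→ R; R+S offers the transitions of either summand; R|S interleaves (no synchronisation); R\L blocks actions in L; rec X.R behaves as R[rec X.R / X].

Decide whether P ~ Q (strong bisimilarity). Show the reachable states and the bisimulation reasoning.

P's transition system — 9 states:
  p0 = d.(0\{a,c} + (b.0 + a.0)) | a.c.(0 + 0) :: —a→ p1, —d→ p2
  p1 = d.(0\{a,c} + (b.0 + a.0)) | c.(0 + 0) :: —c→ p3, —d→ p4
  p2 = (0\{a,c} + (b.0 + a.0)) | a.c.(0 + 0) :: —a→ p4, —a→ p5, —b→ p5
  p3 = d.(0\{a,c} + (b.0 + a.0)) | (0 + 0) :: —d→ p6
  p4 = (0\{a,c} + (b.0 + a.0)) | c.(0 + 0) :: —a→ p7, —b→ p7, —c→ p6
  p5 = 0 | a.c.(0 + 0) :: —a→ p7
  p6 = (0\{a,c} + (b.0 + a.0)) | (0 + 0) :: —a→ p8, —b→ p8
  p7 = 0 | c.(0 + 0) :: —c→ p8
  p8 = 0 | (0 + 0) :: ·
Q's transition system — 9 states:
  q0 = d.(0\{a,c} + b.0) | a.c.(0 + 0) :: —a→ q1, —d→ q2
  q1 = d.(0\{a,c} + b.0) | c.(0 + 0) :: —c→ q3, —d→ q4
  q2 = (0\{a,c} + b.0) | a.c.(0 + 0) :: —a→ q4, —b→ q5
  q3 = d.(0\{a,c} + b.0) | (0 + 0) :: —d→ q6
  q4 = (0\{a,c} + b.0) | c.(0 + 0) :: —b→ q7, —c→ q6
  q5 = 0 | a.c.(0 + 0) :: —a→ q7
  q6 = (0\{a,c} + b.0) | (0 + 0) :: —b→ q8
  q7 = 0 | c.(0 + 0) :: —c→ q8
  q8 = 0 | (0 + 0) :: ·
Bisimilarity quotient blocks:
  B0 = {p0}
  B1 = {p1}
  B2 = {p3}
  B3 = {p6}
  B4 = {p8, q8}
  B5 = {p4}
  B6 = {p7, q7}
  B7 = {p2}
  B8 = {p5, q5}
  B9 = {q0}
  B10 = {q1}
  B11 = {q3}
  B12 = {q6}
  B13 = {q4}
  B14 = {q2}
p0 ∈ B0, q0 ∈ B9 → different blocks

NO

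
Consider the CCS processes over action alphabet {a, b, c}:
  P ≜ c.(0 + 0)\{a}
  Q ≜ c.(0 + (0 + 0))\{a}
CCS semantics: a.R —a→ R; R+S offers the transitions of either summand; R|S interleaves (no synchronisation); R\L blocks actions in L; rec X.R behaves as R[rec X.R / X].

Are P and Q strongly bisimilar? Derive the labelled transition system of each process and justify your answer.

bisimilar

P's transition system — 2 states:
  s0 = c.(0 + 0)\{a} ⊢ =c=> s1
  s1 = (0 + 0)\{a} ⊢ (no moves)
Q's transition system — 2 states:
  t0 = c.(0 + (0 + 0))\{a} ⊢ =c=> t1
  t1 = (0 + (0 + 0))\{a} ⊢ (no moves)
Coarsest stable partition (strong bisimilarity classes):
  B0 = {s0, t0}
  B1 = {s1, t1}
s0 ∈ B0, t0 ∈ B0 → same block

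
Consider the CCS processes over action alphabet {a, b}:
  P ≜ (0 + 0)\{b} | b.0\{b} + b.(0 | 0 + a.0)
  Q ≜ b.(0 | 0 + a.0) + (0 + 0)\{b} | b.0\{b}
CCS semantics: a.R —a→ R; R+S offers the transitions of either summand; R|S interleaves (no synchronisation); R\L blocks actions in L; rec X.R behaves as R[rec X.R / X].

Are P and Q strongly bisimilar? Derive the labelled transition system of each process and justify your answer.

bisimilar

Reachable graph of P (4 states):
  u0 = (0 + 0)\{b} | b.0\{b} + b.(0 | 0 + a.0) → ··b··> u1, ··b··> u2
  u1 = (0 + 0)\{b} | 0\{b} → ·
  u2 = 0 | 0 + a.0 → ··a··> u3
  u3 = 0 → ·
Reachable graph of Q (4 states):
  v0 = b.(0 | 0 + a.0) + (0 + 0)\{b} | b.0\{b} → ··b··> v1, ··b··> v2
  v1 = (0 + 0)\{b} | 0\{b} → ·
  v2 = 0 | 0 + a.0 → ··a··> v3
  v3 = 0 → ·
Partition-refinement fixed point:
  B0 = {u0, v0}
  B1 = {u2, v2}
  B2 = {u1, u3, v1, v3}
u0 ∈ B0, v0 ∈ B0 → same block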